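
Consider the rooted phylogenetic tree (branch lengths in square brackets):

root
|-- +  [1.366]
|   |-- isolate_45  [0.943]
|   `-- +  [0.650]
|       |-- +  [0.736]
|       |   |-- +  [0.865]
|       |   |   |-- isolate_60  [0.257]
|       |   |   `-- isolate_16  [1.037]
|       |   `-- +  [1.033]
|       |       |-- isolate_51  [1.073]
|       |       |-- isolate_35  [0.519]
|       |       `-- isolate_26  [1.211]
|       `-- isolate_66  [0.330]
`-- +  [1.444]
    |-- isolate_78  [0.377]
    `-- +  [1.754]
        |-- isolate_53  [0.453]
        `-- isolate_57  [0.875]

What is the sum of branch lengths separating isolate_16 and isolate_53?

The path runs isolate_16 → … → MRCA → … → isolate_53; the MRCA is the root of the tree.
Branch lengths along that path: 1.037 + 0.865 + 0.736 + 0.650 + 1.366 + 1.444 + 1.754 + 0.453 = 8.305.

8.305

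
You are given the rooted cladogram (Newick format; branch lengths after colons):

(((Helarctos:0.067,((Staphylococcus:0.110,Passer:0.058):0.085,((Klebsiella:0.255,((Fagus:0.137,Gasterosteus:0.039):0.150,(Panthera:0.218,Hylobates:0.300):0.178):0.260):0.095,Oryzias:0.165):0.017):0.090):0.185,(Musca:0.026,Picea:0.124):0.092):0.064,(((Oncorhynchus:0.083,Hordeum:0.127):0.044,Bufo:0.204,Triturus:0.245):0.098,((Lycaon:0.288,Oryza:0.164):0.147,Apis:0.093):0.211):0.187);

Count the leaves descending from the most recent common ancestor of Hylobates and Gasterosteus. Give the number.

The MRCA of Hylobates and Gasterosteus is the node subtending ((Fagus,Gasterosteus),(Panthera,Hylobates)).
That clade contains 4 terminal taxa: Fagus, Gasterosteus, Hylobates, Panthera.

4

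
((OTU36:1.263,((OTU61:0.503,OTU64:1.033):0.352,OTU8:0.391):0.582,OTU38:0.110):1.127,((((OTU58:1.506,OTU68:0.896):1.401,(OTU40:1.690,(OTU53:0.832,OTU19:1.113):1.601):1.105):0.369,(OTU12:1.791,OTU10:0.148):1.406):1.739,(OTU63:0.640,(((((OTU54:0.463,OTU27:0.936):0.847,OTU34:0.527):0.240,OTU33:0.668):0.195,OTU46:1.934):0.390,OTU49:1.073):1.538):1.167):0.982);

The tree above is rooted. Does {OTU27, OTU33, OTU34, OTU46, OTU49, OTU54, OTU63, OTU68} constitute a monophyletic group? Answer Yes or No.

No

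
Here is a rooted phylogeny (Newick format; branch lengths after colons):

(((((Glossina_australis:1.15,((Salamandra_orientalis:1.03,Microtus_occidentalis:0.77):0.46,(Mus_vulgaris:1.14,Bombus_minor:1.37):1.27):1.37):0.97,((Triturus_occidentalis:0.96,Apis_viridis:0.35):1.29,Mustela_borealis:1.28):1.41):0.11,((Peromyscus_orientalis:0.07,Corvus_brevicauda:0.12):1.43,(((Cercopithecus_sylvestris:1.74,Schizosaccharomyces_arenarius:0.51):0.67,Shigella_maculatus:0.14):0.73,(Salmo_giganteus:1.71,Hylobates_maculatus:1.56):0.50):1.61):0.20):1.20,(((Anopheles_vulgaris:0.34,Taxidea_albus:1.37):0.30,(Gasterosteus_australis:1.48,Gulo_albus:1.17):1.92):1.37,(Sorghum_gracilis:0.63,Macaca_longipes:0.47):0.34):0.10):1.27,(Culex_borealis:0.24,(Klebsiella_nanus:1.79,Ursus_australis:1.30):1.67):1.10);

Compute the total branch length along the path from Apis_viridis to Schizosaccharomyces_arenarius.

The path runs Apis_viridis → … → MRCA → … → Schizosaccharomyces_arenarius; the MRCA is the node subtending (((Glossina_australis,((Salamandra_orientalis,Microtus_occidentalis),(Mus_vulgaris,Bombus_minor))),((Triturus_occidentalis,Apis_viridis),Mustela_borealis)),((Peromyscus_orientalis,Corvus_brevicauda),(((Cercopithecus_sylvestris,Schizosaccharomyces_arenarius),Shigella_maculatus),(Salmo_giganteus,Hylobates_maculatus)))).
Branch lengths along that path: 0.35 + 1.29 + 1.41 + 0.11 + 0.20 + 1.61 + 0.73 + 0.67 + 0.51 = 6.88.

6.88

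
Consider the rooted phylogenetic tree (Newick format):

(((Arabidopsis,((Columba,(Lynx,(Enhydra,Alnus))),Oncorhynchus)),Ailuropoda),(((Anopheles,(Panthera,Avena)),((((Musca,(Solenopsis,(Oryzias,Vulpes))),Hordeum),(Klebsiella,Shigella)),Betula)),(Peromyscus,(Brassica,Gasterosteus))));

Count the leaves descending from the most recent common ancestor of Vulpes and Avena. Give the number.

The MRCA of Vulpes and Avena is the node subtending ((Anopheles,(Panthera,Avena)),((((Musca,(Solenopsis,(Oryzias,Vulpes))),Hordeum),(Klebsiella,Shigella)),Betula)).
That clade contains 11 terminal taxa: Anopheles, Avena, Betula, Hordeum, Klebsiella, Musca, Oryzias, Panthera, Shigella, Solenopsis, Vulpes.

11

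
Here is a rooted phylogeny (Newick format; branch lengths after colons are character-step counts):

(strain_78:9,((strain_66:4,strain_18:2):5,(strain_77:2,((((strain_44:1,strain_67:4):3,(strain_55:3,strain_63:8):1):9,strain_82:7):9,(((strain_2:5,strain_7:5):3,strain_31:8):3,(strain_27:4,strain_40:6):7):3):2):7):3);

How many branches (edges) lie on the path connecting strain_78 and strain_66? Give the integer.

4

The MRCA of strain_78 and strain_66 is the root of the tree.
From strain_78 up to that node: 1 branch. From strain_66 up to the same node: 3 branches. Total: 1 + 3 = 4.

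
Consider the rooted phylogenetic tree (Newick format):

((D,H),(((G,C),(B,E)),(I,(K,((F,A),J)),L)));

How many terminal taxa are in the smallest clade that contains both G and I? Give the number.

The MRCA of G and I is the node subtending (((G,C),(B,E)),(I,(K,((F,A),J)),L)).
That clade contains 10 terminal taxa: A, B, C, E, F, G, I, J, K, L.

10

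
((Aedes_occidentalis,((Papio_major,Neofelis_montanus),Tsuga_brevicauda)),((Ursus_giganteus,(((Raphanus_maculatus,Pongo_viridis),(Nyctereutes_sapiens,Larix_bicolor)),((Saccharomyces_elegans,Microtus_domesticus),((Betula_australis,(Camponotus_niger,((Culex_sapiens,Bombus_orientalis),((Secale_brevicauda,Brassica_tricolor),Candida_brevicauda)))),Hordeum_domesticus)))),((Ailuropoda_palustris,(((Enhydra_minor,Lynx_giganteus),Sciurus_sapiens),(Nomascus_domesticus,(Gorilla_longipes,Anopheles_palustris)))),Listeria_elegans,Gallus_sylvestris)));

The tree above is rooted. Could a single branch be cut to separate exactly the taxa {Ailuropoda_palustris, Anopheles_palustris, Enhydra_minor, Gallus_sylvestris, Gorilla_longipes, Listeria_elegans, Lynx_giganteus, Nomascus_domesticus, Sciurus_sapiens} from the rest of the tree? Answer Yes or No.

Yes

The most recent common ancestor of these taxa subtends ((Ailuropoda_palustris,(((Enhydra_minor,Lynx_giganteus),Sciurus_sapiens),(Nomascus_domesticus,(Gorilla_longipes,Anopheles_palustris)))),Listeria_elegans,Gallus_sylvestris).
That clade has exactly 9 tips — every listed taxon and nothing else — so the group is monophyletic.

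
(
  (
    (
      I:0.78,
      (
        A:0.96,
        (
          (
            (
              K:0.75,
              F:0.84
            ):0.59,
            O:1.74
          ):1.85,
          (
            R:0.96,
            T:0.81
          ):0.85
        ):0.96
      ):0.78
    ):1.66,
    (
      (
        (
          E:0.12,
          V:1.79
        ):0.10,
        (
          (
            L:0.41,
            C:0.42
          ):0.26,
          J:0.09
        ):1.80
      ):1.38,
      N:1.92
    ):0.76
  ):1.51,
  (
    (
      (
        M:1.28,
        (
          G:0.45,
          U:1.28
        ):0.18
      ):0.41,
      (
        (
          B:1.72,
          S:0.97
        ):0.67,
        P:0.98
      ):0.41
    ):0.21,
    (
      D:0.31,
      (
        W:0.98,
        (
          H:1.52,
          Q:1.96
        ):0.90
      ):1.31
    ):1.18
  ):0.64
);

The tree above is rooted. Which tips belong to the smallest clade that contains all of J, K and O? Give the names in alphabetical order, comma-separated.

Tracing J: it sits inside ((L,C),J).
Tracing K: it sits inside (K,F).
Tracing O: it sits inside ((K,F),O).
The smallest clade enclosing all 3 is ((I,(A,(((K,F),O),(R,T)))),(((E,V),((L,C),J)),N)); the answer is its 13 terminal taxa in alphabetical order.

A, C, E, F, I, J, K, L, N, O, R, T, V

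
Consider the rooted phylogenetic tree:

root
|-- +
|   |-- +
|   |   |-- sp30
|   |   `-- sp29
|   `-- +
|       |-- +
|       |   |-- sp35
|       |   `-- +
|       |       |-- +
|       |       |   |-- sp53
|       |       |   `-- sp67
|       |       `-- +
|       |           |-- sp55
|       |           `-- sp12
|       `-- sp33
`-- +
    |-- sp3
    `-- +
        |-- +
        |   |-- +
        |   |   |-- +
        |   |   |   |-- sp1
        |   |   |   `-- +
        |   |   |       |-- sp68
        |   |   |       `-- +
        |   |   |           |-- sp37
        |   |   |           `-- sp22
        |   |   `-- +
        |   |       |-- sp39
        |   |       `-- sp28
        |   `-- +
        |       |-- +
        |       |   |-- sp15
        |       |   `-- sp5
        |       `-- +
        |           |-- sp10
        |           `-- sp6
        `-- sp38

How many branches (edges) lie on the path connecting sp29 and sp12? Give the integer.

7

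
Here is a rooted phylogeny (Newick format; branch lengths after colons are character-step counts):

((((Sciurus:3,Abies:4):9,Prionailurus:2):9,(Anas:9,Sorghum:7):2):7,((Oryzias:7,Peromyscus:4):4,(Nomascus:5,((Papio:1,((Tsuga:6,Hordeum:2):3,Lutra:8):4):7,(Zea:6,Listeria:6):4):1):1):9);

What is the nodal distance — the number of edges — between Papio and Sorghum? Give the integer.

8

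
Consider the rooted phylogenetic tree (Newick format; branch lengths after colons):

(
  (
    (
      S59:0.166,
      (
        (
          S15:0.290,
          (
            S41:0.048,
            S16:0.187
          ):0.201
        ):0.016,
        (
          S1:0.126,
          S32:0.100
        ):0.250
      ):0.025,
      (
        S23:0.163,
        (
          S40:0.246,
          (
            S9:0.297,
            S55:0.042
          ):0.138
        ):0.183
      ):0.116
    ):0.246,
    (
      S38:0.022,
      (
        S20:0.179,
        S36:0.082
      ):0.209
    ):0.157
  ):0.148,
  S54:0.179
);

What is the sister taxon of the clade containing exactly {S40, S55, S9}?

The clade containing exactly {S40, S55, S9} attaches to the tree at the node subtending (S23,(S40,(S9,S55))).
The other lineage descending from that same node — the sister group — is the single tip S23.

S23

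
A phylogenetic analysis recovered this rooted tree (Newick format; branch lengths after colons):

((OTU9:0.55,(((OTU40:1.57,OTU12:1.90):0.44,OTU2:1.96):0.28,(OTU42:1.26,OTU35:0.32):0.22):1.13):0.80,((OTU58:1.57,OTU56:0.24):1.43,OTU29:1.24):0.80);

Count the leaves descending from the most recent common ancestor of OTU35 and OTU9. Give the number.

6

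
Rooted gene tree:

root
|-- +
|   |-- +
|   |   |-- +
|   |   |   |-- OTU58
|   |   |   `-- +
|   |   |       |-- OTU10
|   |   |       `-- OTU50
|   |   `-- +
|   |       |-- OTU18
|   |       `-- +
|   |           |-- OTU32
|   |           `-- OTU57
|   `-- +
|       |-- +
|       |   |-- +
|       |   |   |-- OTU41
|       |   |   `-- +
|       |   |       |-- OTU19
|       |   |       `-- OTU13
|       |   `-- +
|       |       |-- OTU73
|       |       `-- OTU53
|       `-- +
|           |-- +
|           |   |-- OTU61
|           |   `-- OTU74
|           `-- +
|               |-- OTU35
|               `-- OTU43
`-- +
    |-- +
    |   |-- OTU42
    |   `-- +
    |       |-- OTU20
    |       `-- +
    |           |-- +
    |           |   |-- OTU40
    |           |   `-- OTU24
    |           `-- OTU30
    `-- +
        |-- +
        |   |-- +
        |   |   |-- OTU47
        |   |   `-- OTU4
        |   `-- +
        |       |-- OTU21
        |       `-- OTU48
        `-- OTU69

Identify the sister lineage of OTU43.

OTU35

OTU43 attaches to the tree at the node subtending (OTU35,OTU43).
The other lineage descending from that same node — the sister group — is the single tip OTU35.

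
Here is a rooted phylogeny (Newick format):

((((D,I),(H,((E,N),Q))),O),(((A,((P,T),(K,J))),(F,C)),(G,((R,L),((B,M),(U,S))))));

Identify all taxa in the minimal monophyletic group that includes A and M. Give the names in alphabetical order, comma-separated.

A, B, C, F, G, J, K, L, M, P, R, S, T, U

Tracing A: it sits inside (A,((P,T),(K,J))).
Tracing M: it sits inside (B,M).
The smallest clade enclosing both is (((A,((P,T),(K,J))),(F,C)),(G,((R,L),((B,M),(U,S))))); the answer is its 14 terminal taxa in alphabetical order.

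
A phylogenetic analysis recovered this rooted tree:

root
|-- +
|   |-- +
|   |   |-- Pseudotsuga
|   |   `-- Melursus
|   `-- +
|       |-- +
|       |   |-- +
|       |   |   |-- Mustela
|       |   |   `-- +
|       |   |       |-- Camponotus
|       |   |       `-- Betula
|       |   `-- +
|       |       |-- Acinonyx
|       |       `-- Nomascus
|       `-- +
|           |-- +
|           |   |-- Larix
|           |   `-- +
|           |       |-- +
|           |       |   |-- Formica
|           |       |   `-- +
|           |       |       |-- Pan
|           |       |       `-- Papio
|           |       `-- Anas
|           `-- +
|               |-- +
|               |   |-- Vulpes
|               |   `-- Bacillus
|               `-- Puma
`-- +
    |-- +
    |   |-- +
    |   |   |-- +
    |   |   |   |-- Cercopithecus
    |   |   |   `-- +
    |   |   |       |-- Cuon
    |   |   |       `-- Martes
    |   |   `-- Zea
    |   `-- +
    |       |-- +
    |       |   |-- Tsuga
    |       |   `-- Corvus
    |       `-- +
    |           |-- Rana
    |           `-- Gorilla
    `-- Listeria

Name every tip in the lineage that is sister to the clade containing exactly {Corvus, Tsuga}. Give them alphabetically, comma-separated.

Gorilla, Rana

The clade containing exactly {Corvus, Tsuga} attaches to the tree at the node subtending ((Tsuga,Corvus),(Rana,Gorilla)).
The other lineage descending from that same node — the sister group — is (Rana,Gorilla); its 2 tips in alphabetical order are the answer.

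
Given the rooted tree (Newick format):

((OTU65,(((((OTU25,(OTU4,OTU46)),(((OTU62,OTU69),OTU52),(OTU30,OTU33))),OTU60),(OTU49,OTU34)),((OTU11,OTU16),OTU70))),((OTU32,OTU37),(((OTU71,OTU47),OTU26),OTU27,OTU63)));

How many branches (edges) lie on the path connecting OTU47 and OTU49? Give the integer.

The MRCA of OTU47 and OTU49 is the root of the tree.
From OTU47 up to that node: 5 branches. From OTU49 up to the same node: 5 branches. Total: 5 + 5 = 10.

10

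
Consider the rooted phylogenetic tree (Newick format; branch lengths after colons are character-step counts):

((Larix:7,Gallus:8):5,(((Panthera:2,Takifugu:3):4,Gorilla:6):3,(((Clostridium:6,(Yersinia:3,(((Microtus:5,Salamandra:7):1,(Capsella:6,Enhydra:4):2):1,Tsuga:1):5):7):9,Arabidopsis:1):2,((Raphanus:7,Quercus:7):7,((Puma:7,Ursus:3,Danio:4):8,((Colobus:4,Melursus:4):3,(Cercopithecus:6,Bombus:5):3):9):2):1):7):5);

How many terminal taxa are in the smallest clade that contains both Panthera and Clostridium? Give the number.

The MRCA of Panthera and Clostridium is the node subtending (((Panthera,Takifugu),Gorilla),(((Clostridium,(Yersinia,(((Microtus,Salamandra),(Capsella,Enhydra)),Tsuga))),Arabidopsis),((Raphanus,Quercus),((Puma,Ursus,Danio),((Colobus,Melursus),(Cercopithecus,Bombus)))))).
That clade contains 20 terminal taxa: Arabidopsis, Bombus, Capsella, Cercopithecus, Clostridium, Colobus, Danio, Enhydra, Gorilla, Melursus, Microtus, Panthera, Puma, Quercus, Raphanus, Salamandra, Takifugu, Tsuga, Ursus, Yersinia.

20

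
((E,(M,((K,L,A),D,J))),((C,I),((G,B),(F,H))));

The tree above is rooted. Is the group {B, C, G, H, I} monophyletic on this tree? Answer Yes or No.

The MRCA of the listed taxa subtends ((C,I),((G,B),(F,H))).
That clade also contains F, which is not in the proposed group, so the group is not monophyletic.

No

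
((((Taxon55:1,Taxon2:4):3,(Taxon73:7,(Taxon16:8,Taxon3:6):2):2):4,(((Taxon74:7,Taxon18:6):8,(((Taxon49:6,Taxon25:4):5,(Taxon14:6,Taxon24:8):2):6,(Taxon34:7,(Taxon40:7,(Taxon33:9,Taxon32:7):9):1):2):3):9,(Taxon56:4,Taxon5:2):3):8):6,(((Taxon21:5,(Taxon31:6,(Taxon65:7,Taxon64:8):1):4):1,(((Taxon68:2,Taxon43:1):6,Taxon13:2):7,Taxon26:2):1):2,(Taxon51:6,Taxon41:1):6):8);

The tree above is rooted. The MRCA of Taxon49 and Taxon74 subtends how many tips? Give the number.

The MRCA of Taxon49 and Taxon74 is the node subtending ((Taxon74,Taxon18),(((Taxon49,Taxon25),(Taxon14,Taxon24)),(Taxon34,(Taxon40,(Taxon33,Taxon32))))).
That clade contains 10 terminal taxa: Taxon14, Taxon18, Taxon24, Taxon25, Taxon32, Taxon33, Taxon34, Taxon40, Taxon49, Taxon74.

10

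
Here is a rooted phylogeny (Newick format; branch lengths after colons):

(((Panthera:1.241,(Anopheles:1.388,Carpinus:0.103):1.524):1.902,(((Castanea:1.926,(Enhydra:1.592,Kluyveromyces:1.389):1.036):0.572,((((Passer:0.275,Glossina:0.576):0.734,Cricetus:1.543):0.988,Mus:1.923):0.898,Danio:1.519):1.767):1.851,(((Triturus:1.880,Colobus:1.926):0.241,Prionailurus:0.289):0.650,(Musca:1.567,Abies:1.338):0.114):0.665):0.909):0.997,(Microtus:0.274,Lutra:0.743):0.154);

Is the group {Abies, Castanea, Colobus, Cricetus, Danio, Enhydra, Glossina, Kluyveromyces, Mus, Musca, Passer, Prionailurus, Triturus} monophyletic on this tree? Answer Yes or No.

Yes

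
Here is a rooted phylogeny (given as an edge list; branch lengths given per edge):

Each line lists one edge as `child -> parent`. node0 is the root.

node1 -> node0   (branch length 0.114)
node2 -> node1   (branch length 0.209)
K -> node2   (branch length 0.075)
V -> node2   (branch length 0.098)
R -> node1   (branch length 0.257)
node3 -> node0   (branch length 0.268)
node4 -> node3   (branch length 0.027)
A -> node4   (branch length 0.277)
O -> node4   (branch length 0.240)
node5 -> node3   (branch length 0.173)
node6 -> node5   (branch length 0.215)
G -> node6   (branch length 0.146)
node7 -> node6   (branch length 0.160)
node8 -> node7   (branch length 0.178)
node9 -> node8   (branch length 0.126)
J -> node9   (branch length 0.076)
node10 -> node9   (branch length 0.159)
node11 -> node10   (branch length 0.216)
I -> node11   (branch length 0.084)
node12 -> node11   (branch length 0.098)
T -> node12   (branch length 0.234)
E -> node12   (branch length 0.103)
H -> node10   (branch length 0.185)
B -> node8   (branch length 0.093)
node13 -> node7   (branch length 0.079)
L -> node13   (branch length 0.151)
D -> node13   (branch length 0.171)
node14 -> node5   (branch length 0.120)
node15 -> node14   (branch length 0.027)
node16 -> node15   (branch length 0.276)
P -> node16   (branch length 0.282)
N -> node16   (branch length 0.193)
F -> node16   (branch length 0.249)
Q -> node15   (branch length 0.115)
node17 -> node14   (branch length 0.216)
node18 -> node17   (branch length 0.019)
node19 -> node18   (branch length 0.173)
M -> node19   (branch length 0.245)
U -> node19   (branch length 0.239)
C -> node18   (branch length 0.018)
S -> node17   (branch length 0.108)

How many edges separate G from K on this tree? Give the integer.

7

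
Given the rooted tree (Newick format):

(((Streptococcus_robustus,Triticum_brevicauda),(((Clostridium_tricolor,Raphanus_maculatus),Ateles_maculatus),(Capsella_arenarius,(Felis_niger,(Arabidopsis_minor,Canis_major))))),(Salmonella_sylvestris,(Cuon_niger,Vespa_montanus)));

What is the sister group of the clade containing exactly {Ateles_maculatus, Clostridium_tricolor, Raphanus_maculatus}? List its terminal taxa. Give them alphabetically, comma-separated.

Arabidopsis_minor, Canis_major, Capsella_arenarius, Felis_niger

The clade containing exactly {Ateles_maculatus, Clostridium_tricolor, Raphanus_maculatus} attaches to the tree at the node subtending (((Clostridium_tricolor,Raphanus_maculatus),Ateles_maculatus),(Capsella_arenarius,(Felis_niger,(Arabidopsis_minor,Canis_major)))).
The other lineage descending from that same node — the sister group — is (Capsella_arenarius,(Felis_niger,(Arabidopsis_minor,Canis_major))); its 4 tips in alphabetical order are the answer.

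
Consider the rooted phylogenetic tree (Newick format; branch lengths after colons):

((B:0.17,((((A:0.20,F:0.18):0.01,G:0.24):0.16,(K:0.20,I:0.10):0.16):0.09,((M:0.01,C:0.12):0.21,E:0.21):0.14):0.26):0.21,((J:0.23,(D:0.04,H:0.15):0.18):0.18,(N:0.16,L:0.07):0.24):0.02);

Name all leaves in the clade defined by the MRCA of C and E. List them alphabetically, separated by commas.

C, E, M

Tracing C: it sits inside (M,C).
Tracing E: it sits inside ((M,C),E).
The smallest clade enclosing both is ((M,C),E); the answer is its 3 terminal taxa in alphabetical order.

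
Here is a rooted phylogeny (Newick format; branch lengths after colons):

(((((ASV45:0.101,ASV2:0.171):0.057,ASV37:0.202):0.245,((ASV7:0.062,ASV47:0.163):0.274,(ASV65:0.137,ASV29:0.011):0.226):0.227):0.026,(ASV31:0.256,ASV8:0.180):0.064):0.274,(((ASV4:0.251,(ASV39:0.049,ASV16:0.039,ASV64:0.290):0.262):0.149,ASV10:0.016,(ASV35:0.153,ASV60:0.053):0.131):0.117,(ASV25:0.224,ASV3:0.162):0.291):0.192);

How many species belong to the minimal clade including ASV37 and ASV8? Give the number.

The MRCA of ASV37 and ASV8 is the node subtending ((((ASV45,ASV2),ASV37),((ASV7,ASV47),(ASV65,ASV29))),(ASV31,ASV8)).
That clade contains 9 terminal taxa: ASV2, ASV29, ASV31, ASV37, ASV45, ASV47, ASV65, ASV7, ASV8.

9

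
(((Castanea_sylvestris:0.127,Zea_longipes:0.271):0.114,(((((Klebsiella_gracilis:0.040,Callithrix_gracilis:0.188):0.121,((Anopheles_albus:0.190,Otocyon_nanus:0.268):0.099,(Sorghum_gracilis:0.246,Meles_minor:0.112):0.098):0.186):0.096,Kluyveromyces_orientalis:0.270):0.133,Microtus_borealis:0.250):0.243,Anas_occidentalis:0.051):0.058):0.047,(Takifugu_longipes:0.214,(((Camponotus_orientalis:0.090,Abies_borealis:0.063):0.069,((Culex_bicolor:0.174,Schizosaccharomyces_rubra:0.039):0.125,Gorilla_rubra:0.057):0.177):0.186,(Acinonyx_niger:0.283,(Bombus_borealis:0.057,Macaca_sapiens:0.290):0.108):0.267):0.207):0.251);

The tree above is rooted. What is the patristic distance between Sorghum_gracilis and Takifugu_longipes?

1.572

The path runs Sorghum_gracilis → … → MRCA → … → Takifugu_longipes; the MRCA is the root of the tree.
Branch lengths along that path: 0.246 + 0.098 + 0.186 + 0.096 + 0.133 + 0.243 + 0.058 + 0.047 + 0.251 + 0.214 = 1.572.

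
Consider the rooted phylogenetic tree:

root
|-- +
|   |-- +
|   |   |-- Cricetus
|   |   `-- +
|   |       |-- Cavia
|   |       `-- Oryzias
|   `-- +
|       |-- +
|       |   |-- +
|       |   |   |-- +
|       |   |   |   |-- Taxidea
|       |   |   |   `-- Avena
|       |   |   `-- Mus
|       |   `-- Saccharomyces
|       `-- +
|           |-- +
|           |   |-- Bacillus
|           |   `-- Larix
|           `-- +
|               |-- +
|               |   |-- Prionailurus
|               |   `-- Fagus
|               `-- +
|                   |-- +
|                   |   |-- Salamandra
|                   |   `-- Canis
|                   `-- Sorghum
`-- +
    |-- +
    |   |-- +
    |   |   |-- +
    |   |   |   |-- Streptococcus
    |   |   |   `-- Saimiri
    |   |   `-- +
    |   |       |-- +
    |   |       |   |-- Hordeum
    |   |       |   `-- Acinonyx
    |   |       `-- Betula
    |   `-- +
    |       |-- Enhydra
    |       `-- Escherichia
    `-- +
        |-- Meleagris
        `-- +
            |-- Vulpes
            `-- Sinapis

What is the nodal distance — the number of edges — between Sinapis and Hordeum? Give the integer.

8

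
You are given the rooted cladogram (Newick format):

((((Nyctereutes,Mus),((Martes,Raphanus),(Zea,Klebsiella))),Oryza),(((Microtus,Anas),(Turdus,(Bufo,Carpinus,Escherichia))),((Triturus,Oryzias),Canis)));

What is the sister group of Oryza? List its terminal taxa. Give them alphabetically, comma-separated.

Klebsiella, Martes, Mus, Nyctereutes, Raphanus, Zea

Oryza attaches to the tree at the node subtending (((Nyctereutes,Mus),((Martes,Raphanus),(Zea,Klebsiella))),Oryza).
The other lineage descending from that same node — the sister group — is ((Nyctereutes,Mus),((Martes,Raphanus),(Zea,Klebsiella))); its 6 tips in alphabetical order are the answer.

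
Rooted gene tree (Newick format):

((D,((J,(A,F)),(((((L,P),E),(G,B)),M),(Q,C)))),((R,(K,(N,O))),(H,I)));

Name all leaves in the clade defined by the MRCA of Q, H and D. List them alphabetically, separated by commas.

Tracing Q: it sits inside (Q,C).
Tracing H: it sits inside (H,I).
Tracing D: it sits inside (D,((J,(A,F)),(((((L,P),E),(G,B)),M),(Q,C)))).
The smallest clade enclosing all 3 is the whole tree (their MRCA is the root), so the answer is all 18 tips in alphabetical order.

A, B, C, D, E, F, G, H, I, J, K, L, M, N, O, P, Q, R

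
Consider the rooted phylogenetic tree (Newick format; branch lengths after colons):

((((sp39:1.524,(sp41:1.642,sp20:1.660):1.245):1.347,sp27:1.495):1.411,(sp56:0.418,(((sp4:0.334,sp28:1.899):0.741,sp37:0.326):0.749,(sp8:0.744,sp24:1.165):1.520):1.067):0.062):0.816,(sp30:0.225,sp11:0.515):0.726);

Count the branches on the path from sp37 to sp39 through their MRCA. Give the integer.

7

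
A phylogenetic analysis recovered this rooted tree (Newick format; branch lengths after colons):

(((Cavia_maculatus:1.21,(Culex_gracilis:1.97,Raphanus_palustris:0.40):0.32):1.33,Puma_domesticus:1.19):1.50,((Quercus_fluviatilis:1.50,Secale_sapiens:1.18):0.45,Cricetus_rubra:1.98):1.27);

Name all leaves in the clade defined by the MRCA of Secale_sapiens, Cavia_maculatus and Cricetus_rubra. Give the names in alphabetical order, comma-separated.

Tracing Secale_sapiens: it sits inside (Quercus_fluviatilis,Secale_sapiens).
Tracing Cavia_maculatus: it sits inside (Cavia_maculatus,(Culex_gracilis,Raphanus_palustris)).
Tracing Cricetus_rubra: it sits inside ((Quercus_fluviatilis,Secale_sapiens),Cricetus_rubra).
The smallest clade enclosing all 3 is the whole tree (their MRCA is the root), so the answer is all 7 tips in alphabetical order.

Cavia_maculatus, Cricetus_rubra, Culex_gracilis, Puma_domesticus, Quercus_fluviatilis, Raphanus_palustris, Secale_sapiens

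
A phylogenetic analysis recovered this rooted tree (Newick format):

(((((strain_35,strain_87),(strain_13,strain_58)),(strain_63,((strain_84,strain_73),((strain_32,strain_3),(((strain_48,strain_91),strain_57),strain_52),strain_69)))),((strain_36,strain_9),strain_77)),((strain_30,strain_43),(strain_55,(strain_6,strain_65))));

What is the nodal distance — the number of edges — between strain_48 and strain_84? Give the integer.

7

The MRCA of strain_48 and strain_84 is the node subtending ((strain_84,strain_73),((strain_32,strain_3),(((strain_48,strain_91),strain_57),strain_52),strain_69)).
From strain_48 up to that node: 5 branches. From strain_84 up to the same node: 2 branches. Total: 5 + 2 = 7.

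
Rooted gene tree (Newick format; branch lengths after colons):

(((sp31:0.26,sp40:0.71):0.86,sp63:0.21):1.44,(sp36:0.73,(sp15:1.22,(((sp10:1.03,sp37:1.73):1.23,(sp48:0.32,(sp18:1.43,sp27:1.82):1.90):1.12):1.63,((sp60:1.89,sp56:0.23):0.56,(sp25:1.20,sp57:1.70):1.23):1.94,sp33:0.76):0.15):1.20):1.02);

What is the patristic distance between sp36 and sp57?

6.95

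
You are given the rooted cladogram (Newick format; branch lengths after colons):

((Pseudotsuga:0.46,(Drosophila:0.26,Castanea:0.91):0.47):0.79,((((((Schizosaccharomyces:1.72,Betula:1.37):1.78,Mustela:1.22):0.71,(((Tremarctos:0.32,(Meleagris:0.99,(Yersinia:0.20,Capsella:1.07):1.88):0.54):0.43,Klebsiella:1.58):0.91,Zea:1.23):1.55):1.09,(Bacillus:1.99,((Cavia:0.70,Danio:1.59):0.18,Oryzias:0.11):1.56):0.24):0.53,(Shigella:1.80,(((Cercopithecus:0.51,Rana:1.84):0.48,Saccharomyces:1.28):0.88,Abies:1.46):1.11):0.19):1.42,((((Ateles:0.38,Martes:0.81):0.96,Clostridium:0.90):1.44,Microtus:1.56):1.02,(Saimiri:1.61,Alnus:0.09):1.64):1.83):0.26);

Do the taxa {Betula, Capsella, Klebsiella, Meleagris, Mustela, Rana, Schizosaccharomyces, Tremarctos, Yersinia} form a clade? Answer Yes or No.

The MRCA of the listed taxa subtends (((((Schizosaccharomyces,Betula),Mustela),(((Tremarctos,(Meleagris,(Yersinia,Capsella))),Klebsiella),Zea)),(Bacillus,((Cavia,Danio),Oryzias))),(Shigella,(((Cercopithecus,Rana),Saccharomyces),Abies))).
That clade also contains Abies, Bacillus, Cavia, Cercopithecus, Danio, Oryzias, Saccharomyces, Shigella, Zea, which are not in the proposed group, so the group is not monophyletic.

No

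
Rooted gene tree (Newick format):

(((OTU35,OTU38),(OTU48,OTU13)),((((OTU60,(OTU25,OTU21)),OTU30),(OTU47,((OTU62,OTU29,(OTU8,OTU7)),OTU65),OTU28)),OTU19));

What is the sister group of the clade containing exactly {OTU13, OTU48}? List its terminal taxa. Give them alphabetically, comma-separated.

The clade containing exactly {OTU13, OTU48} attaches to the tree at the node subtending ((OTU35,OTU38),(OTU48,OTU13)).
The other lineage descending from that same node — the sister group — is (OTU35,OTU38); its 2 tips in alphabetical order are the answer.

OTU35, OTU38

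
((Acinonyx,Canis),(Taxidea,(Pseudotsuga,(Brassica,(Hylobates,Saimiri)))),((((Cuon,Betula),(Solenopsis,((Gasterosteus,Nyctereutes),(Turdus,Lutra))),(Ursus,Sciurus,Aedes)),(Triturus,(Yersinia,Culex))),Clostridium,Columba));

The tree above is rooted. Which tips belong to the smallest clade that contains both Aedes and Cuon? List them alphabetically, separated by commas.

Tracing Aedes: it sits inside (Ursus,Sciurus,Aedes).
Tracing Cuon: it sits inside (Cuon,Betula).
The smallest clade enclosing both is ((Cuon,Betula),(Solenopsis,((Gasterosteus,Nyctereutes),(Turdus,Lutra))),(Ursus,Sciurus,Aedes)); the answer is its 10 terminal taxa in alphabetical order.

Aedes, Betula, Cuon, Gasterosteus, Lutra, Nyctereutes, Sciurus, Solenopsis, Turdus, Ursus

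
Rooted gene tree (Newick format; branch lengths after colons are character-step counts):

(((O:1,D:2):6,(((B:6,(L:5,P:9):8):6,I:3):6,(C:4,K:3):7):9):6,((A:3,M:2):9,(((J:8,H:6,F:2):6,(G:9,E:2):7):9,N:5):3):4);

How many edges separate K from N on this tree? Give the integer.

The MRCA of K and N is the root of the tree.
From K up to that node: 4 branches. From N up to the same node: 3 branches. Total: 4 + 3 = 7.

7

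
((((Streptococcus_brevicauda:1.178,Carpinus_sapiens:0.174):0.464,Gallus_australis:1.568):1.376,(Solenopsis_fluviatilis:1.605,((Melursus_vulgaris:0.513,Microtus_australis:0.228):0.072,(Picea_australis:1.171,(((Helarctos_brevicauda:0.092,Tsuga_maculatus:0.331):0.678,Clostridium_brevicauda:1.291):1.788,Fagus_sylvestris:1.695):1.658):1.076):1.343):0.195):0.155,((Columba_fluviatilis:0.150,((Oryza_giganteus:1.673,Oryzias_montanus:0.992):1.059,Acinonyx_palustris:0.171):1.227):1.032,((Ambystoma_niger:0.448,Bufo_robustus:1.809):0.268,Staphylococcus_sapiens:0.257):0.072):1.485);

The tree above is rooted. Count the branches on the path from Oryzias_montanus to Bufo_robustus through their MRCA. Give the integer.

The MRCA of Oryzias_montanus and Bufo_robustus is the node subtending ((Columba_fluviatilis,((Oryza_giganteus,Oryzias_montanus),Acinonyx_palustris)),((Ambystoma_niger,Bufo_robustus),Staphylococcus_sapiens)).
From Oryzias_montanus up to that node: 4 branches. From Bufo_robustus up to the same node: 3 branches. Total: 4 + 3 = 7.

7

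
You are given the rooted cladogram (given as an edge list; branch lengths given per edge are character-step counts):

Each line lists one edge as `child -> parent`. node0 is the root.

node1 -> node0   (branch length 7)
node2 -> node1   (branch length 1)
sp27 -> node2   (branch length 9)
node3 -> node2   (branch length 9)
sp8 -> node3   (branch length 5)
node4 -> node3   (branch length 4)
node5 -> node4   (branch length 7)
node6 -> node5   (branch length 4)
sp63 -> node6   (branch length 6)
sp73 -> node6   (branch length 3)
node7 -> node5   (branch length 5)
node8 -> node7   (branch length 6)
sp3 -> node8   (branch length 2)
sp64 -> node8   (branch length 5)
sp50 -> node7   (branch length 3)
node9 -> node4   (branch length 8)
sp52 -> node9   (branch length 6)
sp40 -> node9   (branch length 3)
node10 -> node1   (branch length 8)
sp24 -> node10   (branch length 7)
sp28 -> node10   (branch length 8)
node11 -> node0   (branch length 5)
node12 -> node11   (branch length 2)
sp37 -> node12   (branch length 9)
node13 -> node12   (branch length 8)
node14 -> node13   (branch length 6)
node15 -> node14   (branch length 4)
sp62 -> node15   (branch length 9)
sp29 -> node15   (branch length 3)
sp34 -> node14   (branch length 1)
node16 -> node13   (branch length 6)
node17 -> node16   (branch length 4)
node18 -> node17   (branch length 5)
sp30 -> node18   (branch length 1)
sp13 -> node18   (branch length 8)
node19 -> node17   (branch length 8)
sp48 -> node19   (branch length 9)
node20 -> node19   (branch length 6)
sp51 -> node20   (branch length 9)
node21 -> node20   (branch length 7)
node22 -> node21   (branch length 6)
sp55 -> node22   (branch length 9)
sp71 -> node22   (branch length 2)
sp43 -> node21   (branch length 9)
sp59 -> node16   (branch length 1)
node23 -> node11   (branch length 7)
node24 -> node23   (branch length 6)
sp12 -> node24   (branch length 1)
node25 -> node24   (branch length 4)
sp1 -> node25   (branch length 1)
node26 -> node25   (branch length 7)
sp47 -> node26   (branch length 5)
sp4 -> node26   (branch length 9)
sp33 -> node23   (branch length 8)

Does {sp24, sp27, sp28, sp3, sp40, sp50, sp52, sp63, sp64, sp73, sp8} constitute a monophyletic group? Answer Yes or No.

Yes

The most recent common ancestor of these taxa subtends ((sp27,(sp8,(((sp63,sp73),((sp3,sp64),sp50)),(sp52,sp40)))),(sp24,sp28)).
That clade has exactly 11 tips — every listed taxon and nothing else — so the group is monophyletic.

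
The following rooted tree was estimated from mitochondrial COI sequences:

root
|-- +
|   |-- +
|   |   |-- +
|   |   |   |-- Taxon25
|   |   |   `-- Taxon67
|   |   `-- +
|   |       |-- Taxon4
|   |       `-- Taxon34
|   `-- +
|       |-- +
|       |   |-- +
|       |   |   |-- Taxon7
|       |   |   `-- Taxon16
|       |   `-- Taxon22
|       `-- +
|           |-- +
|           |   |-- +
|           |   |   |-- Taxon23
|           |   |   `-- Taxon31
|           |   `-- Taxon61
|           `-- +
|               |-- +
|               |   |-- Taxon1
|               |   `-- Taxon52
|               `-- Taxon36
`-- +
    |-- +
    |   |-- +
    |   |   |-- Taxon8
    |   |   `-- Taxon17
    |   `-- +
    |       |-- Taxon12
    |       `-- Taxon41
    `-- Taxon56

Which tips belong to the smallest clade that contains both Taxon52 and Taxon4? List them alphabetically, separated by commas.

Taxon1, Taxon16, Taxon22, Taxon23, Taxon25, Taxon31, Taxon34, Taxon36, Taxon4, Taxon52, Taxon61, Taxon67, Taxon7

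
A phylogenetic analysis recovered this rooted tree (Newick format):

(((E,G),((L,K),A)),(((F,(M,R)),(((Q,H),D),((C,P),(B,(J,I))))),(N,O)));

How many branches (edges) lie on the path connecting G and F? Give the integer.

The MRCA of G and F is the root of the tree.
From G up to that node: 3 branches. From F up to the same node: 4 branches. Total: 3 + 4 = 7.

7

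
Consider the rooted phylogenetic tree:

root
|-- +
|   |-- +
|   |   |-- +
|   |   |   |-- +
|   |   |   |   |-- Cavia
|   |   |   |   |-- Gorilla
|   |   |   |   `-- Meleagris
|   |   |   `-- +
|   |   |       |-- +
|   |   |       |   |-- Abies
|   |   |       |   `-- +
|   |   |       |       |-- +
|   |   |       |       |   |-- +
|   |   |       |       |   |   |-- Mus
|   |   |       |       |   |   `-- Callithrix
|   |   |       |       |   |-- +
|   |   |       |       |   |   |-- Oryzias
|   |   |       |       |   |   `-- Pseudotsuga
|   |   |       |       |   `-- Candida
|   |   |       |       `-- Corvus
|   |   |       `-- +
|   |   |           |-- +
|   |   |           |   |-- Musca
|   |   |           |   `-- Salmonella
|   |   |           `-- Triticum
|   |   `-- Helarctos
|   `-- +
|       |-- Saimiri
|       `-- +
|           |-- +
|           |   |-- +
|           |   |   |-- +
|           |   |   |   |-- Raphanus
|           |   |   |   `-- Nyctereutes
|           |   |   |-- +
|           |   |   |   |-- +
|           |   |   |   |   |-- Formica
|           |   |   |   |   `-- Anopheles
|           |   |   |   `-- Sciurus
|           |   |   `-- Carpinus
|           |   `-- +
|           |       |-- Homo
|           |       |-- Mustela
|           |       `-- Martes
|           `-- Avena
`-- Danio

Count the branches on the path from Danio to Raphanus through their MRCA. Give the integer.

8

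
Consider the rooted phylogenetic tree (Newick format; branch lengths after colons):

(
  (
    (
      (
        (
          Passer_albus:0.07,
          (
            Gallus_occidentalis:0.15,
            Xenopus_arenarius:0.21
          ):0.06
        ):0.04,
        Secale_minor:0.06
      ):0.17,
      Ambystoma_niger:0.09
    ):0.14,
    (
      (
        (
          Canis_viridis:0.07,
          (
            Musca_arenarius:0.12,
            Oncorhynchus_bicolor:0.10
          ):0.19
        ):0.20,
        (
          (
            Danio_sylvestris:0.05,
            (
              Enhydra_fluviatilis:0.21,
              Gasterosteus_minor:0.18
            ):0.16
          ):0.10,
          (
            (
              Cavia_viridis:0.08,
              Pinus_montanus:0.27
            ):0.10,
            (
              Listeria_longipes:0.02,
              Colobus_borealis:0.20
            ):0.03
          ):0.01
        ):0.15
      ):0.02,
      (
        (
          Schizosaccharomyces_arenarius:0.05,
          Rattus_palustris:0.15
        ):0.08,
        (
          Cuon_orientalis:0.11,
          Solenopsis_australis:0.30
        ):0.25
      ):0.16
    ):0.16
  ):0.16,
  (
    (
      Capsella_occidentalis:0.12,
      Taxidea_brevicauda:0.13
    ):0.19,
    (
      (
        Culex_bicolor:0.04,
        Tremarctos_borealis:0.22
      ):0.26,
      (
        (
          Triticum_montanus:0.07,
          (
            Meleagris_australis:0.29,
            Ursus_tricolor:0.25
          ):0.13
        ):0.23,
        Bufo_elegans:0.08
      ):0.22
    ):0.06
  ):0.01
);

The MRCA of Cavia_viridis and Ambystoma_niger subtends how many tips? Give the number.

The MRCA of Cavia_viridis and Ambystoma_niger is the node subtending ((((Passer_albus,(Gallus_occidentalis,Xenopus_arenarius)),Secale_minor),Ambystoma_niger),(((Canis_viridis,(Musca_arenarius,Oncorhynchus_bicolor)),((Danio_sylvestris,(Enhydra_fluviatilis,Gasterosteus_minor)),((Cavia_viridis,Pinus_montanus),(Listeria_longipes,Colobus_borealis)))),((Schizosaccharomyces_arenarius,Rattus_palustris),(Cuon_orientalis,Solenopsis_australis)))).
That clade contains 19 terminal taxa: Ambystoma_niger, Canis_viridis, Cavia_viridis, Colobus_borealis, Cuon_orientalis, Danio_sylvestris, Enhydra_fluviatilis, Gallus_occidentalis, Gasterosteus_minor, Listeria_longipes, Musca_arenarius, Oncorhynchus_bicolor, Passer_albus, Pinus_montanus, Rattus_palustris, Schizosaccharomyces_arenarius, Secale_minor, Solenopsis_australis, Xenopus_arenarius.

19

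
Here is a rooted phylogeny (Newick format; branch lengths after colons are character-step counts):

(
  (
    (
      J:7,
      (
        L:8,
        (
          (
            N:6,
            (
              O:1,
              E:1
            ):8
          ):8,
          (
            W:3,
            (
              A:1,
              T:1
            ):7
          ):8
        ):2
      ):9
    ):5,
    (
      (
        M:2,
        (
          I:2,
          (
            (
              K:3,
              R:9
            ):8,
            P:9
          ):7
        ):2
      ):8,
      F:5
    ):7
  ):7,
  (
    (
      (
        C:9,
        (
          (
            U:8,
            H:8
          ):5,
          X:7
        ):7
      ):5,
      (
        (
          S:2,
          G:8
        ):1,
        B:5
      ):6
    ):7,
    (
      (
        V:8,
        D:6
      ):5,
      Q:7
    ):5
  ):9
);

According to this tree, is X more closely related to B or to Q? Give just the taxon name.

The MRCA of X and B subtends ((C,((U,H),X)),((S,G),B)) (7 taxa).
The MRCA of X and Q subtends (((C,((U,H),X)),((S,G),B)),((V,D),Q)) (10 taxa).
The first is nested inside the second, so X shares a more recent common ancestor with B.

B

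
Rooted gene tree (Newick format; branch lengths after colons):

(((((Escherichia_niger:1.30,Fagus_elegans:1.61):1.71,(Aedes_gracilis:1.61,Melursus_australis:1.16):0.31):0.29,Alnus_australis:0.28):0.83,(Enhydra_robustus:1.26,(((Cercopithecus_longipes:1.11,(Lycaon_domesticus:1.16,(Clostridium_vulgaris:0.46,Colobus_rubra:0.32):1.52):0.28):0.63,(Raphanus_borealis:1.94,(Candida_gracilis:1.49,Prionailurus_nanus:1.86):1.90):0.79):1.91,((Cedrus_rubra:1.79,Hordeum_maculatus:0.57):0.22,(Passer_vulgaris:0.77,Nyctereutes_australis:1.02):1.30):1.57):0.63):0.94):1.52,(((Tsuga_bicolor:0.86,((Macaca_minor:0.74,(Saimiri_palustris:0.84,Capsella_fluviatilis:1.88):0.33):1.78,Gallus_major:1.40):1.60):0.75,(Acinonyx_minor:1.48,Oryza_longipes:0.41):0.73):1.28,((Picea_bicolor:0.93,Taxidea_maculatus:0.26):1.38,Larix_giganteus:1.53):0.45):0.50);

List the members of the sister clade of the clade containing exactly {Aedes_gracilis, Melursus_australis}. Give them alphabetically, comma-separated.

The clade containing exactly {Aedes_gracilis, Melursus_australis} attaches to the tree at the node subtending ((Escherichia_niger,Fagus_elegans),(Aedes_gracilis,Melursus_australis)).
The other lineage descending from that same node — the sister group — is (Escherichia_niger,Fagus_elegans); its 2 tips in alphabetical order are the answer.

Escherichia_niger, Fagus_elegans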